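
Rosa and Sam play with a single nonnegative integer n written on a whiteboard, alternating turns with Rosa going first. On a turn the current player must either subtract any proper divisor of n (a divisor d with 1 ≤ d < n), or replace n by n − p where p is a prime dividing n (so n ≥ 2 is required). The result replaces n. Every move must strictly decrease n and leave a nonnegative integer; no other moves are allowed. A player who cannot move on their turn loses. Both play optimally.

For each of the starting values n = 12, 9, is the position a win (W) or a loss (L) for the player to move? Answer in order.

Use the standard recursion: the mover loses at a terminal position; elsewhere, the mover wins exactly when some move hands the opponent an L position.
n=0: no move → L
n=1: no move → L
n=2: can move to 0, which is L ⇒ W
n=3: can move to 0, which is L ⇒ W
n=4: moves to 2(W), 3(W); every one is W ⇒ L
n=5: can move to 0, which is L ⇒ W
n=6: can move to 4, which is L ⇒ W
n=7: can move to 0, which is L ⇒ W
n=8: can move to 4, which is L ⇒ W
n=9: moves to 6(W), 8(W); every one is W ⇒ L
n=10: can move to 9, which is L ⇒ W
n=11: can move to 0, which is L ⇒ W
n=12: can move to 9, which is L ⇒ W

12: W, 9: L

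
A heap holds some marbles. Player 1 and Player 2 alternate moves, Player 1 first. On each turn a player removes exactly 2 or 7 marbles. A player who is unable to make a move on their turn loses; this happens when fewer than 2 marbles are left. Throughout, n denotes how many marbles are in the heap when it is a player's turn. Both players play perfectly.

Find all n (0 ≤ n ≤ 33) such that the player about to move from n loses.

0, 1, 4, 5, 9, 10, 13, 14, 18, 19, 22, 23, 27, 28, 31, 32

Positions with no move are L. A position that does have a move is losing for the player to move precisely when every available move leads to a winning position for the opponent. Fill in the labels:
n=0: no move → L
n=1: no move → L
n=2: reaches L-position 0 → W
n=3: reaches L-position 1 → W
n=4: only reaches 2(W), which is W → L
n=5: only reaches 3(W), which is W → L
n=6: reaches L-position 4 → W
n=7: reaches L-position 5 → W
n=8: reaches L-position 1 → W
n=9: only reaches 7(W), 2(W), all W → L
n=10: only reaches 8(W), 3(W), all W → L
n=11: reaches L-position 9 → W
n=12: reaches L-position 10 → W
n=13: only reaches 11(W), 6(W), all W → L
n=14: only reaches 12(W), 7(W), all W → L
n=15: reaches L-position 13 → W
n=16: reaches L-position 14 → W
n=17: reaches L-position 10 → W
n=18: only reaches 16(W), 11(W), all W → L
n=19: only reaches 17(W), 12(W), all W → L
n=20: reaches L-position 18 → W
n=21: reaches L-position 19 → W
n=22: only reaches 20(W), 15(W), all W → L
n=23: only reaches 21(W), 16(W), all W → L
n=24: reaches L-position 22 → W
n=25: reaches L-position 23 → W
n=26: reaches L-position 19 → W
n=27: only reaches 25(W), 20(W), all W → L
n=28: only reaches 26(W), 21(W), all W → L
n=29: reaches L-position 27 → W
n=30: reaches L-position 28 → W
n=31: only reaches 29(W), 24(W), all W → L
n=32: only reaches 30(W), 25(W), all W → L
n=33: reaches L-position 31 → W
Reading off the rows marked L gives the requested list; there are 16 such values of n.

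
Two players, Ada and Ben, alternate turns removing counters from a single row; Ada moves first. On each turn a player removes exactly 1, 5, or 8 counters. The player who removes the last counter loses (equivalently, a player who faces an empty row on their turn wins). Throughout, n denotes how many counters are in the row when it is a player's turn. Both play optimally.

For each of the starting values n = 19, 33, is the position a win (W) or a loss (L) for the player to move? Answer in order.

Positions with no move are W. A position that does have a move is losing for the player to move precisely when every available move leads to a winning position for the opponent. Fill in the labels:
n=0: no move; the opponent has just taken the last counter and therefore loses → W
n=1: L (sole option 0(W) is W)
n=2: W (go to 1, an L position)
n=3: L (sole option 2(W) is W)
n=4: W (go to 3, an L position)
n=5: L (options 4(W), 0(W) are all W)
n=6: W (go to 5, an L position)
n=7: L (options 6(W), 2(W) are all W)
n=8: W (go to 7, an L position)
n=9: W (go to 1, an L position)
n=10: W (go to 5, an L position)
n=11: W (go to 3, an L position)
n=12: W (go to 7, an L position)
n=13: W (go to 5, an L position)
n=14: L (options 13(W), 9(W), 6(W) are all W)
n=15: W (go to 14, an L position)
n=16: L (options 15(W), 11(W), 8(W) are all W)
n=17: W (go to 16, an L position)
n=18: L (options 17(W), 13(W), 10(W) are all W)
n=19: W (go to 18, an L position)
n=20: L (options 19(W), 15(W), 12(W) are all W)
n=21: W (go to 20, an L position)
n=22: W (go to 14, an L position)
n=23: W (go to 18, an L position)
n=24: W (go to 16, an L position)
n=25: W (go to 20, an L position)
n=26: W (go to 18, an L position)
n=27: L (options 26(W), 22(W), 19(W) are all W)
n=28: W (go to 27, an L position)
n=29: L (options 28(W), 24(W), 21(W) are all W)
n=30: W (go to 29, an L position)
n=31: L (options 30(W), 26(W), 23(W) are all W)
n=32: W (go to 31, an L position)
n=33: L (options 32(W), 28(W), 25(W) are all W)

19: W, 33: L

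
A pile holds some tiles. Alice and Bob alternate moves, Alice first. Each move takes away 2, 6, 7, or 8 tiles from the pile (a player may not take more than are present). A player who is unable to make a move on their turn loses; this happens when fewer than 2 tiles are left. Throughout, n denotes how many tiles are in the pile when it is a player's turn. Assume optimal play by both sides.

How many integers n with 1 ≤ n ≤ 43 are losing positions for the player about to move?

13

Positions with no move are L. A position that does have a move is losing for the player to move precisely when every available move leads to a winning position for the opponent. Fill in the labels:
n=0: no move → L
n=1: no move → L
n=2: →0(L), so W
n=3: →1(L), so W
n=4: →2(W) only, which is W, so L
n=5: →3(W) only, which is W, so L
n=6: →4(L), so W
n=7: →5(L), so W
n=8: →1(L), so W
n=9: →1(L), so W
n=10: →4(L), so W
n=11: →5(L), so W
n=12: →5(L), so W
n=13: →5(L), so W
n=14: →12(W), 8(W), 7(W), 6(W) — all W, so L
n=15: →13(W), 9(W), 8(W), 7(W) — all W, so L
n=16: →14(L), so W
n=17: →15(L), so W
n=18: →16(W), 12(W), 11(W), 10(W) — all W, so L
n=19: →17(W), 13(W), 12(W), 11(W) — all W, so L
n=20: →18(L), so W
n=21: →19(L), so W
n=22: →15(L), so W
n=23: →15(L), so W
n=24: →18(L), so W
n=25: →19(L), so W
n=26: →19(L), so W
n=27: →19(L), so W
n=28: →26(W), 22(W), 21(W), 20(W) — all W, so L
n=29: →27(W), 23(W), 22(W), 21(W) — all W, so L
n=30: →28(L), so W
n=31: →29(L), so W
n=32: →30(W), 26(W), 25(W), 24(W) — all W, so L
n=33: →31(W), 27(W), 26(W), 25(W) — all W, so L
n=34: →32(L), so W
n=35: →33(L), so W
n=36: →29(L), so W
n=37: →29(L), so W
n=38: →32(L), so W
n=39: →33(L), so W
n=40: →33(L), so W
n=41: →33(L), so W
n=42: →40(W), 36(W), 35(W), 34(W) — all W, so L
n=43: →41(W), 37(W), 36(W), 35(W) — all W, so L
L entries with 1 ≤ n ≤ 43 (n=0 is outside the asked range and is not counted): n = 1, 4, 5, 14, 15, 18, 19, 28, 29, 32, 33, 42, 43; that makes 13.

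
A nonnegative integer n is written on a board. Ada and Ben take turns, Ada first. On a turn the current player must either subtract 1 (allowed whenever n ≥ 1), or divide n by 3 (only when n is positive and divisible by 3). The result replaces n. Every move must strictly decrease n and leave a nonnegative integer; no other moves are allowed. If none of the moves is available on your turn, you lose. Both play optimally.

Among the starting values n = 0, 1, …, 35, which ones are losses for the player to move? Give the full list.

0, 2, 4, 7, 9, 11, 13, 15, 17, 19, 22, 24, 26, 28, 30, 32, 34

Classify positions by backward induction: terminal positions (no move available) are L. From any other position, the mover wins iff some move reaches an L.
n=0: no move → L
n=1: reaches L-position 0 → W
n=2: only reaches 1(W), which is W → L
n=3: reaches L-position 2 → W
n=4: only reaches 3(W), which is W → L
n=5: reaches L-position 4 → W
n=6: reaches L-position 2 → W
n=7: only reaches 6(W), which is W → L
n=8: reaches L-position 7 → W
n=9: only reaches 3(W), 8(W), all W → L
n=10: reaches L-position 9 → W
n=11: only reaches 10(W), which is W → L
n=12: reaches L-position 4 → W
n=13: only reaches 12(W), which is W → L
n=14: reaches L-position 13 → W
n=15: only reaches 5(W), 14(W), all W → L
n=16: reaches L-position 15 → W
n=17: only reaches 16(W), which is W → L
n=18: reaches L-position 17 → W
n=19: only reaches 18(W), which is W → L
n=20: reaches L-position 19 → W
n=21: reaches L-position 7 → W
n=22: only reaches 21(W), which is W → L
n=23: reaches L-position 22 → W
n=24: only reaches 8(W), 23(W), all W → L
n=25: reaches L-position 24 → W
n=26: only reaches 25(W), which is W → L
n=27: reaches L-position 9 → W
n=28: only reaches 27(W), which is W → L
n=29: reaches L-position 28 → W
n=30: only reaches 10(W), 29(W), all W → L
n=31: reaches L-position 30 → W
n=32: only reaches 31(W), which is W → L
n=33: reaches L-position 11 → W
n=34: only reaches 33(W), which is W → L
n=35: reaches L-position 34 → W
Reading off the rows marked L gives the requested list; there are 17 such values of n.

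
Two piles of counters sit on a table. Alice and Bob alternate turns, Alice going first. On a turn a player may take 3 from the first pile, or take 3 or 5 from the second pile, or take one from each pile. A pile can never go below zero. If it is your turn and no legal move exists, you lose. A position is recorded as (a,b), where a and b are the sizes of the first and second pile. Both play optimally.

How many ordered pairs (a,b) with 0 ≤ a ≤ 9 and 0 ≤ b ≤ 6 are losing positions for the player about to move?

29

Compute win/loss labels from the base case upward. A position with no move is L. Any other position is W if it can reach an L in one move, else L.
Every move lowers a or b (never raises either), so fill the grid row by row in increasing a, and left to right within a row: each cell's successors are then already labelled.
      b=0  b=1  b=2  b=3  b=4  b=5  b=6
a=0:    L    L    L    W    W    W    W
a=1:    L    W    W    W    L    W    L
a=2:    L    W    L    W    L    W    L
a=3:    W    W    W    W    L    W    L
a=4:    W    L    L    L    W    W    W
a=5:    W    L    W    W    W    L    W
a=6:    L    L    W    W    W    W    W
a=7:    L    W    W    W    L    W    L
a=8:    L    W    L    W    L    W    L
a=9:    W    W    L    W    L    W    L
Cells with no legal move (terminal, hence L): (0,0), (0,1), (0,2), (1,0), (2,0).
The remaining L cells, each justified by listing all of its moves:
(1,4): →(1,1)(W), (0,3)(W) — all W, so L
(1,6): →(1,3)(W), (1,1)(W), (0,5)(W) — all W, so L
(2,2): →(1,1)(W) only, which is W, so L
(2,4): →(2,1)(W), (1,3)(W) — all W, so L
(2,6): →(2,3)(W), (2,1)(W), (1,5)(W) — all W, so L
(3,4): →(0,4)(W), (3,1)(W), (2,3)(W) — all W, so L
(3,6): →(0,6)(W), (3,3)(W), (3,1)(W), (2,5)(W) — all W, so L
(4,1): →(1,1)(W), (3,0)(W) — all W, so L
(4,2): →(1,2)(W), (3,1)(W) — all W, so L
(4,3): →(1,3)(W), (4,0)(W), (3,2)(W) — all W, so L
(5,1): →(2,1)(W), (4,0)(W) — all W, so L
(5,5): →(2,5)(W), (5,2)(W), (5,0)(W), (4,4)(W) — all W, so L
(6,0): →(3,0)(W) only, which is W, so L
(6,1): →(3,1)(W), (5,0)(W) — all W, so L
(7,0): →(4,0)(W) only, which is W, so L
(7,4): →(4,4)(W), (7,1)(W), (6,3)(W) — all W, so L
(7,6): →(4,6)(W), (7,3)(W), (7,1)(W), (6,5)(W) — all W, so L
(8,0): →(5,0)(W) only, which is W, so L
(8,2): →(5,2)(W), (7,1)(W) — all W, so L
(8,4): →(5,4)(W), (8,1)(W), (7,3)(W) — all W, so L
(8,6): →(5,6)(W), (8,3)(W), (8,1)(W), (7,5)(W) — all W, so L
(9,2): →(6,2)(W), (8,1)(W) — all W, so L
(9,4): →(6,4)(W), (9,1)(W), (8,3)(W) — all W, so L
(9,6): →(6,6)(W), (9,3)(W), (9,1)(W), (8,5)(W) — all W, so L
Every other cell has at least one move into one of the L cells above, so it is W.
L cells per row: a=0: 3, a=1: 3, a=2: 4, a=3: 2, a=4: 3, a=5: 2, a=6: 2, a=7: 3, a=8: 4, a=9: 3; total 29.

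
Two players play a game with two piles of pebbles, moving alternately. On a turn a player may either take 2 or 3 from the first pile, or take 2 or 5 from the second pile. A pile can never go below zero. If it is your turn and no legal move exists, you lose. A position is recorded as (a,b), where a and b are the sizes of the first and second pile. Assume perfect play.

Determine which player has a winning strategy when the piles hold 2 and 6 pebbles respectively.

Classify positions by backward induction: terminal positions (no move available) are L. From any other position, the mover wins iff some move reaches an L.
No move ever increases a pile, so every position that can arise here has a ≤ 2 and b ≤ 6; it is enough to label the cells with 0 ≤ a ≤ 2 and 0 ≤ b ≤ 6.
Every move lowers a or b (never raises either), so fill the grid row by row in increasing a, and left to right within a row: each cell's successors are then already labelled.
      b=0  b=1  b=2  b=3  b=4  b=5  b=6
a=0:    L    L    W    W    L    W    W
a=1:    L    L    W    W    L    W    W
a=2:    W    W    L    L    W    W    L
Cells with no legal move (terminal, hence L): (0,0), (0,1), (1,0), (1,1).
The remaining L cells, each justified by listing all of its moves:
(0,4): only reaches (0,2)(W), which is W → L
(1,4): only reaches (1,2)(W), which is W → L
(2,2): only reaches (0,2)(W), (2,0)(W), all W → L
(2,3): only reaches (0,3)(W), (2,1)(W), all W → L
(2,6): only reaches (0,6)(W), (2,4)(W), (2,1)(W), all W → L
Every other cell has at least one move into one of the L cells above, so it is W.
Every move from (2,6) reaches a W position, so the mover loses.

The second player wins.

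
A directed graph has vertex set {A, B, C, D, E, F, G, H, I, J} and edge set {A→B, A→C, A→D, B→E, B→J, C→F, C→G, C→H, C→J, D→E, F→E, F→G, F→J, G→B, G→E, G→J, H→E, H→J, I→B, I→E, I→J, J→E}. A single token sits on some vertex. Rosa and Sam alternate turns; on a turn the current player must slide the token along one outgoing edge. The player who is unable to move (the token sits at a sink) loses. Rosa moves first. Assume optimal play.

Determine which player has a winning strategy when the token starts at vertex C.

Sam wins.

Work bottom-up. With no move the player to move loses. Otherwise the position is W if at least one move leads to an L position for the opponent, and L if every move leads to a W.
Every edge goes from a vertex to one that appears earlier in the order E, J, H, B, G, F, I, C, D, A, so processing vertices in that order labels each vertex after all of its successors.
E: no outgoing edge → L
J: →E(L), so W
H: →E(L), so W
B: →E(L), so W
G: →E(L), so W
F: →E(L), so W
I: →E(L), so W
C: →F(W), G(W), H(W), J(W) — all W, so L
D: →E(L), so W
A: →C(L), so W
The starting position C is L: whatever Rosa does, the opponent receives a W position.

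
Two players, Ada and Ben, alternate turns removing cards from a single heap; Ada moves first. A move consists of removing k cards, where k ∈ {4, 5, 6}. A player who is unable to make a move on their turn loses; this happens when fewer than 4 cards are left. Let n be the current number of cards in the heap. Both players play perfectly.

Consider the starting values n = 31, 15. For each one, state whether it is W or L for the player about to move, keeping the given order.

31: L, 15: W

Build the W/L table. Terminal = L. A non-terminal position is W if it has a move to some L; otherwise it is L.
n=0: no move → L
n=1: no move → L
n=2: no move → L
n=3: no move → L
n=4: W (go to 0, an L position)
n=5: W (go to 1, an L position)
n=6: W (go to 2, an L position)
n=7: W (go to 3, an L position)
n=8: W (go to 3, an L position)
n=9: W (go to 3, an L position)
n=10: L (options 6(W), 5(W), 4(W) are all W)
n=11: L (options 7(W), 6(W), 5(W) are all W)
n=12: L (options 8(W), 7(W), 6(W) are all W)
n=13: L (options 9(W), 8(W), 7(W) are all W)
n=14: W (go to 10, an L position)
n=15: W (go to 11, an L position)
n=16: W (go to 12, an L position)
n=17: W (go to 13, an L position)
n=18: W (go to 13, an L position)
n=19: W (go to 13, an L position)
n=20: L (options 16(W), 15(W), 14(W) are all W)
n=21: L (options 17(W), 16(W), 15(W) are all W)
n=22: L (options 18(W), 17(W), 16(W) are all W)
n=23: L (options 19(W), 18(W), 17(W) are all W)
n=24: W (go to 20, an L position)
n=25: W (go to 21, an L position)
n=26: W (go to 22, an L position)
n=27: W (go to 23, an L position)
n=28: W (go to 23, an L position)
n=29: W (go to 23, an L position)
n=30: L (options 26(W), 25(W), 24(W) are all W)
n=31: L (options 27(W), 26(W), 25(W) are all W)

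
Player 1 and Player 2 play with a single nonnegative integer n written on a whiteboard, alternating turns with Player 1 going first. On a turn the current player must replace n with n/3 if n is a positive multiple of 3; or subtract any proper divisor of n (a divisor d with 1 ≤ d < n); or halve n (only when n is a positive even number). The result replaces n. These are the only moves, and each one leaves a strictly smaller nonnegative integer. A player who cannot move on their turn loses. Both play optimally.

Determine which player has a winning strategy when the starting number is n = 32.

Use the standard recursion: the mover loses at a terminal position; elsewhere, the mover wins exactly when some move hands the opponent an L position.
n=0: no move → L
n=1: no move → L
n=2: W (go to 1, an L position)
n=3: W (go to 1, an L position)
n=4: L (options 2(W), 3(W) are all W)
n=5: W (go to 4, an L position)
n=6: W (go to 4, an L position)
n=7: L (sole option 6(W) is W)
n=8: W (go to 4, an L position)
n=9: L (options 3(W), 6(W), 8(W) are all W)
n=10: W (go to 9, an L position)
n=11: L (sole option 10(W) is W)
n=12: W (go to 4, an L position)
n=13: L (sole option 12(W) is W)
n=14: W (go to 7, an L position)
n=15: L (options 5(W), 10(W), 12(W), 14(W) are all W)
n=16: W (go to 15, an L position)
n=17: L (sole option 16(W) is W)
n=18: W (go to 9, an L position)
n=19: L (sole option 18(W) is W)
n=20: W (go to 15, an L position)
n=21: W (go to 7, an L position)
n=22: W (go to 11, an L position)
n=23: L (sole option 22(W) is W)
n=24: W (go to 23, an L position)
n=25: L (options 20(W), 24(W) are all W)
n=26: W (go to 13, an L position)
n=27: W (go to 9, an L position)
n=28: L (options 14(W), 21(W), 24(W), 26(W), 27(W) are all W)
n=29: W (go to 28, an L position)
n=30: W (go to 15, an L position)
n=31: L (sole option 30(W) is W)
n=32: W (go to 28, an L position)
From 32 Player 1 can move to 28, reaching an L position.

Player 1 wins.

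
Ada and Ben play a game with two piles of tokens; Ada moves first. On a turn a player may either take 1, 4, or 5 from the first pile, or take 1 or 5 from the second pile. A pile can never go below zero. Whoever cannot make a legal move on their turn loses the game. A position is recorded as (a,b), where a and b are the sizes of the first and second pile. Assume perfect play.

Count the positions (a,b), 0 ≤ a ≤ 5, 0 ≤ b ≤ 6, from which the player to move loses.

14

Compute win/loss labels from the base case upward. A position with no move is L. Any other position is W if it can reach an L in one move, else L.
Every move lowers a or b (never raises either), so fill the grid row by row in increasing a, and left to right within a row: each cell's successors are then already labelled.
      b=0  b=1  b=2  b=3  b=4  b=5  b=6
a=0:    L    W    L    W    L    W    L
a=1:    W    L    W    L    W    L    W
a=2:    L    W    L    W    L    W    L
a=3:    W    L    W    L    W    L    W
a=4:    W    W    W    W    W    W    W
a=5:    W    W    W    W    W    W    W
Cells with no legal move (terminal, hence L): (0,0).
The remaining L cells, each justified by listing all of its moves:
(0,2): only reaches (0,1)(W), which is W → L
(0,4): only reaches (0,3)(W), which is W → L
(0,6): only reaches (0,5)(W), (0,1)(W), all W → L
(1,1): only reaches (0,1)(W), (1,0)(W), all W → L
(1,3): only reaches (0,3)(W), (1,2)(W), all W → L
(1,5): only reaches (0,5)(W), (1,4)(W), (1,0)(W), all W → L
(2,0): only reaches (1,0)(W), which is W → L
(2,2): only reaches (1,2)(W), (2,1)(W), all W → L
(2,4): only reaches (1,4)(W), (2,3)(W), all W → L
(2,6): only reaches (1,6)(W), (2,5)(W), (2,1)(W), all W → L
(3,1): only reaches (2,1)(W), (3,0)(W), all W → L
(3,3): only reaches (2,3)(W), (3,2)(W), all W → L
(3,5): only reaches (2,5)(W), (3,4)(W), (3,0)(W), all W → L
Every other cell has at least one move into one of the L cells above, so it is W.
L cells per row: a=0: 4, a=1: 3, a=2: 4, a=3: 3, a=4: 0, a=5: 0; total 14.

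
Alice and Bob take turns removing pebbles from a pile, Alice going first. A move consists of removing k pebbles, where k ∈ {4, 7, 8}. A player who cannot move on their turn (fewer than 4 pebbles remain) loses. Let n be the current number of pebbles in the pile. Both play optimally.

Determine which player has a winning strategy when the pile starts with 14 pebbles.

Positions with no move are L. A position that does have a move is losing for the player to move precisely when every available move leads to a winning position for the opponent. Fill in the labels:
n=0: no move → L
n=1: no move → L
n=2: no move → L
n=3: no move → L
n=4: reaches L-position 0 → W
n=5: reaches L-position 1 → W
n=6: reaches L-position 2 → W
n=7: reaches L-position 3 → W
n=8: reaches L-position 1 → W
n=9: reaches L-position 2 → W
n=10: reaches L-position 3 → W
n=11: reaches L-position 3 → W
n=12: only reaches 8(W), 5(W), 4(W), all W → L
n=13: only reaches 9(W), 6(W), 5(W), all W → L
n=14: only reaches 10(W), 7(W), 6(W), all W → L
Every move from 14 reaches a W position, so the mover loses.

Bob wins.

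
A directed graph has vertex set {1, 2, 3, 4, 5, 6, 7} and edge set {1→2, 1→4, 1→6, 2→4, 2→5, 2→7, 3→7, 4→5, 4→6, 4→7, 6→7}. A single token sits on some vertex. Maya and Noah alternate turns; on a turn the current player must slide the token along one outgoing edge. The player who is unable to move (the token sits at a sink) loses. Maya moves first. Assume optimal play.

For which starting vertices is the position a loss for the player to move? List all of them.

Compute win/loss labels from the base case upward. A position with no move is L. Any other position is W if it can reach an L in one move, else L.
Every edge goes from a vertex to one that appears earlier in the order 5, 7, 6, 4, 2, 1, 3, so processing vertices in that order labels each vertex after all of its successors.
5: no outgoing edge → L
7: no outgoing edge → L
6: can move to 7, which is L ⇒ W
4: can move to 7, which is L ⇒ W
2: can move to 7, which is L ⇒ W
1: moves to 2(W), 4(W), 6(W); every one is W ⇒ L
3: can move to 7, which is L ⇒ W
Reading off the rows marked L gives the requested list; there are 3 such vertices.

1, 5, 7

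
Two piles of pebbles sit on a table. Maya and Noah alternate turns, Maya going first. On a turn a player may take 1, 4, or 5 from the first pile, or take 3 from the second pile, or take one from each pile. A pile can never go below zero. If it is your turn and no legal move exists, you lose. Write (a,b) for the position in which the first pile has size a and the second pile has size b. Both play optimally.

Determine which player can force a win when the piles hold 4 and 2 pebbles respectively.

Classify positions by backward induction: terminal positions (no move available) are L. From any other position, the mover wins iff some move reaches an L.
No move ever increases a pile, so every position that can arise here has a ≤ 4 and b ≤ 2; it is enough to label the cells with 0 ≤ a ≤ 4 and 0 ≤ b ≤ 2.
Every move lowers a or b (never raises either), so fill the grid row by row in increasing a, and left to right within a row: each cell's successors are then already labelled.
      b=0  b=1  b=2
a=0:    L    L    L
a=1:    W    W    W
a=2:    L    L    L
a=3:    W    W    W
a=4:    W    W    W
Cells with no legal move (terminal, hence L): (0,0), (0,1), (0,2).
The remaining L cells, each justified by listing all of its moves:
(2,0): only reaches (1,0)(W), which is W → L
(2,1): only reaches (1,1)(W), (1,0)(W), all W → L
(2,2): only reaches (1,2)(W), (1,1)(W), all W → L
Every other cell has at least one move into one of the L cells above, so it is W.
The starting position (4,2) is W: Maya should move to (0,2), handing over an L position.

Maya wins.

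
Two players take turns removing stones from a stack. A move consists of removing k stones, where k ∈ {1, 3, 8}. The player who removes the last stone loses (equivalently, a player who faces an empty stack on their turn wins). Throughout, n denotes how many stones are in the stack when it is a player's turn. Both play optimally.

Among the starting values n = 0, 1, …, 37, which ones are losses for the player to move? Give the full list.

Use the standard recursion: the mover wins at a terminal position; elsewhere, the mover wins exactly when some move hands the opponent an L position.
n=0: no move; the opponent has just taken the last stone and therefore loses → W
n=1: only reaches 0(W), which is W → L
n=2: reaches L-position 1 → W
n=3: only reaches 2(W), 0(W), all W → L
n=4: reaches L-position 3 → W
n=5: only reaches 4(W), 2(W), all W → L
n=6: reaches L-position 5 → W
n=7: only reaches 6(W), 4(W), all W → L
n=8: reaches L-position 7 → W
n=9: reaches L-position 1 → W
n=10: reaches L-position 7 → W
n=11: reaches L-position 3 → W
n=12: only reaches 11(W), 9(W), 4(W), all W → L
n=13: reaches L-position 12 → W
n=14: only reaches 13(W), 11(W), 6(W), all W → L
n=15: reaches L-position 14 → W
n=16: only reaches 15(W), 13(W), 8(W), all W → L
n=17: reaches L-position 16 → W
n=18: only reaches 17(W), 15(W), 10(W), all W → L
n=19: reaches L-position 18 → W
n=20: reaches L-position 12 → W
n=21: reaches L-position 18 → W
n=22: reaches L-position 14 → W
n=23: only reaches 22(W), 20(W), 15(W), all W → L
n=24: reaches L-position 23 → W
n=25: only reaches 24(W), 22(W), 17(W), all W → L
n=26: reaches L-position 25 → W
n=27: only reaches 26(W), 24(W), 19(W), all W → L
n=28: reaches L-position 27 → W
n=29: only reaches 28(W), 26(W), 21(W), all W → L
n=30: reaches L-position 29 → W
n=31: reaches L-position 23 → W
n=32: reaches L-position 29 → W
n=33: reaches L-position 25 → W
n=34: only reaches 33(W), 31(W), 26(W), all W → L
n=35: reaches L-position 34 → W
n=36: only reaches 35(W), 33(W), 28(W), all W → L
n=37: reaches L-position 36 → W
Reading off the rows marked L gives the requested list; there are 14 such values of n.

1, 3, 5, 7, 12, 14, 16, 18, 23, 25, 27, 29, 34, 36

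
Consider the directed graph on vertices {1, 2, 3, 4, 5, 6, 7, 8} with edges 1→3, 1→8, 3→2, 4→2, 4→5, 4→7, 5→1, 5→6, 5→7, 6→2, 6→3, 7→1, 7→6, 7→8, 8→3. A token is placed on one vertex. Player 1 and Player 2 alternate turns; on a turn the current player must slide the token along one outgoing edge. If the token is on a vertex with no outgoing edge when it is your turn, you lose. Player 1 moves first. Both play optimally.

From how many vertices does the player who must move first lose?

3

Label each position W (a win for the player to move) or L (a loss). A position with no legal move is L; any other position is W exactly when some move reaches an L, and L when every move reaches a W.
Every edge goes from a vertex to one that appears earlier in the order 2, 3, 8, 1, 6, 7, 5, 4, so processing vertices in that order labels each vertex after all of its successors.
2: no outgoing edge → L
3: W (go to 2, an L position)
8: L (sole option 3(W) is W)
1: W (go to 8, an L position)
6: W (go to 2, an L position)
7: W (go to 8, an L position)
5: L (options 7(W), 6(W), 1(W) are all W)
4: W (go to 5, an L position)
The L vertices are 2, 5, 8; that is 3 in all.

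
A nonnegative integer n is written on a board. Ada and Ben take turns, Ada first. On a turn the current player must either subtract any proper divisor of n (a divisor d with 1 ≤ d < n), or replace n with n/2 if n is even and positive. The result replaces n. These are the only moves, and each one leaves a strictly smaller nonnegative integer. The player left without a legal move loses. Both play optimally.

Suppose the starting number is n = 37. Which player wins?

Compute win/loss labels from the base case upward. A position with no move is L. Any other position is W if it can reach an L in one move, else L.
n=0: no move → L
n=1: no move → L
n=2: →1(L), so W
n=3: →2(W) only, which is W, so L
n=4: →3(L), so W
n=5: →4(W) only, which is W, so L
n=6: →3(L), so W
n=7: →6(W) only, which is W, so L
n=8: →7(L), so W
n=9: →6(W), 8(W) — all W, so L
n=10: →5(L), so W
n=11: →10(W) only, which is W, so L
n=12: →9(L), so W
n=13: →12(W) only, which is W, so L
n=14: →7(L), so W
n=15: →10(W), 12(W), 14(W) — all W, so L
n=16: →15(L), so W
n=17: →16(W) only, which is W, so L
n=18: →9(L), so W
n=19: →18(W) only, which is W, so L
n=20: →15(L), so W
n=21: →14(W), 18(W), 20(W) — all W, so L
n=22: →11(L), so W
n=23: →22(W) only, which is W, so L
n=24: →21(L), so W
n=25: →20(W), 24(W) — all W, so L
n=26: →13(L), so W
n=27: →18(W), 24(W), 26(W) — all W, so L
n=28: →21(L), so W
n=29: →28(W) only, which is W, so L
n=30: →15(L), so W
n=31: →30(W) only, which is W, so L
n=32: →31(L), so W
n=33: →22(W), 30(W), 32(W) — all W, so L
n=34: →17(L), so W
n=35: →28(W), 30(W), 34(W) — all W, so L
n=36: →27(L), so W
n=37: →36(W) only, which is W, so L
The starting position 37 is L: whatever Ada does, the opponent receives a W position.

Ben wins.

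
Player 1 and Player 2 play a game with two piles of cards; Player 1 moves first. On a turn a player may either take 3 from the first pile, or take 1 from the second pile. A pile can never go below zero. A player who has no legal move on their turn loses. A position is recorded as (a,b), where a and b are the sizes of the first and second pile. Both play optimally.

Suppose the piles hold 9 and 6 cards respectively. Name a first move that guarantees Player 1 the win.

Move to (6,6).

Label each position W (a win for the player to move) or L (a loss). A position with no legal move is L; any other position is W exactly when some move reaches an L, and L when every move reaches a W.
No move ever increases a pile, so every position that can arise here has a ≤ 9 and b ≤ 6; it is enough to label the cells with 0 ≤ a ≤ 9 and 0 ≤ b ≤ 6.
Every move lowers a or b (never raises either), so fill the grid row by row in increasing a, and left to right within a row: each cell's successors are then already labelled.
      b=0  b=1  b=2  b=3  b=4  b=5  b=6
a=0:    L    W    L    W    L    W    L
a=1:    L    W    L    W    L    W    L
a=2:    L    W    L    W    L    W    L
a=3:    W    L    W    L    W    L    W
a=4:    W    L    W    L    W    L    W
a=5:    W    L    W    L    W    L    W
a=6:    L    W    L    W    L    W    L
a=7:    L    W    L    W    L    W    L
a=8:    L    W    L    W    L    W    L
a=9:    W    L    W    L    W    L    W
Cells with no legal move (terminal, hence L): (0,0), (1,0), (2,0).
The remaining L cells, each justified by listing all of its moves:
(0,2): →(0,1)(W) only, which is W, so L
(0,4): →(0,3)(W) only, which is W, so L
(0,6): →(0,5)(W) only, which is W, so L
(1,2): →(1,1)(W) only, which is W, so L
(1,4): →(1,3)(W) only, which is W, so L
(1,6): →(1,5)(W) only, which is W, so L
(2,2): →(2,1)(W) only, which is W, so L
(2,4): →(2,3)(W) only, which is W, so L
(2,6): →(2,5)(W) only, which is W, so L
(3,1): →(0,1)(W), (3,0)(W) — all W, so L
(3,3): →(0,3)(W), (3,2)(W) — all W, so L
(3,5): →(0,5)(W), (3,4)(W) — all W, so L
(4,1): →(1,1)(W), (4,0)(W) — all W, so L
(4,3): →(1,3)(W), (4,2)(W) — all W, so L
(4,5): →(1,5)(W), (4,4)(W) — all W, so L
(5,1): →(2,1)(W), (5,0)(W) — all W, so L
(5,3): →(2,3)(W), (5,2)(W) — all W, so L
(5,5): →(2,5)(W), (5,4)(W) — all W, so L
(6,0): →(3,0)(W) only, which is W, so L
(6,2): →(3,2)(W), (6,1)(W) — all W, so L
(6,4): →(3,4)(W), (6,3)(W) — all W, so L
(6,6): →(3,6)(W), (6,5)(W) — all W, so L
(7,0): →(4,0)(W) only, which is W, so L
(7,2): →(4,2)(W), (7,1)(W) — all W, so L
(7,4): →(4,4)(W), (7,3)(W) — all W, so L
(7,6): →(4,6)(W), (7,5)(W) — all W, so L
(8,0): →(5,0)(W) only, which is W, so L
(8,2): →(5,2)(W), (8,1)(W) — all W, so L
(8,4): →(5,4)(W), (8,3)(W) — all W, so L
(8,6): →(5,6)(W), (8,5)(W) — all W, so L
(9,1): →(6,1)(W), (9,0)(W) — all W, so L
(9,3): →(6,3)(W), (9,2)(W) — all W, so L
(9,5): →(6,5)(W), (9,4)(W) — all W, so L
Every other cell has at least one move into one of the L cells above, so it is W.
From (9,6), the L positions reachable in one move are: (6,6), (9,5). Any move reaching one of these is winning.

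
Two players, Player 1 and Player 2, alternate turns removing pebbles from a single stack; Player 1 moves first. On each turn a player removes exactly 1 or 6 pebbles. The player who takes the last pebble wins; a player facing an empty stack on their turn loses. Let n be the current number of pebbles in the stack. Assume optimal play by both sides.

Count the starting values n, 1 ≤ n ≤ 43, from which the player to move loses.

18

Compute win/loss labels from the base case upward. A position with no move is L. Any other position is W if it can reach an L in one move, else L.
n=0: no move → L
n=1: reaches L-position 0 → W
n=2: only reaches 1(W), which is W → L
n=3: reaches L-position 2 → W
n=4: only reaches 3(W), which is W → L
n=5: reaches L-position 4 → W
n=6: reaches L-position 0 → W
n=7: only reaches 6(W), 1(W), all W → L
n=8: reaches L-position 7 → W
n=9: only reaches 8(W), 3(W), all W → L
n=10: reaches L-position 9 → W
n=11: only reaches 10(W), 5(W), all W → L
n=12: reaches L-position 11 → W
n=13: reaches L-position 7 → W
n=14: only reaches 13(W), 8(W), all W → L
n=15: reaches L-position 14 → W
n=16: only reaches 15(W), 10(W), all W → L
n=17: reaches L-position 16 → W
n=18: only reaches 17(W), 12(W), all W → L
n=19: reaches L-position 18 → W
n=20: reaches L-position 14 → W
n=21: only reaches 20(W), 15(W), all W → L
n=22: reaches L-position 21 → W
n=23: only reaches 22(W), 17(W), all W → L
n=24: reaches L-position 23 → W
n=25: only reaches 24(W), 19(W), all W → L
n=26: reaches L-position 25 → W
n=27: reaches L-position 21 → W
n=28: only reaches 27(W), 22(W), all W → L
n=29: reaches L-position 28 → W
n=30: only reaches 29(W), 24(W), all W → L
n=31: reaches L-position 30 → W
n=32: only reaches 31(W), 26(W), all W → L
n=33: reaches L-position 32 → W
n=34: reaches L-position 28 → W
n=35: only reaches 34(W), 29(W), all W → L
n=36: reaches L-position 35 → W
n=37: only reaches 36(W), 31(W), all W → L
n=38: reaches L-position 37 → W
n=39: only reaches 38(W), 33(W), all W → L
n=40: reaches L-position 39 → W
n=41: reaches L-position 35 → W
n=42: only reaches 41(W), 36(W), all W → L
n=43: reaches L-position 42 → W
L entries with 1 ≤ n ≤ 43 (n=0 is outside the asked range and is not counted): n = 2, 4, 7, 9, 11, 14, 16, 18, 21, 23, 25, 28, 30, 32, 35, 37, 39, 42; that makes 18.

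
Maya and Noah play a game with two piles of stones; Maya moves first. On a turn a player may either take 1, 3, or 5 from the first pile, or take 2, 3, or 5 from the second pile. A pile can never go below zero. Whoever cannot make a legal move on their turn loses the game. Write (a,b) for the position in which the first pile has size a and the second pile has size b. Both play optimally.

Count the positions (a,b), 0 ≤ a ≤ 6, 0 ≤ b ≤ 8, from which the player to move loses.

22

Positions with no move are L. A position that does have a move is losing for the player to move precisely when every available move leads to a winning position for the opponent. Fill in the labels:
Every move lowers a or b (never raises either), so fill the grid row by row in increasing a, and left to right within a row: each cell's successors are then already labelled.
      b=0  b=1  b=2  b=3  b=4  b=5  b=6  b=7  b=8
a=0:    L    L    W    W    W    W    W    L    L
a=1:    W    W    L    L    W    W    W    W    W
a=2:    L    L    W    W    W    W    W    L    L
a=3:    W    W    L    L    W    W    W    W    W
a=4:    L    L    W    W    W    W    W    L    L
a=5:    W    W    L    L    W    W    W    W    W
a=6:    L    L    W    W    W    W    W    L    L
Cells with no legal move (terminal, hence L): (0,0), (0,1).
The remaining L cells, each justified by listing all of its moves:
(0,7): L (options (0,5)(W), (0,4)(W), (0,2)(W) are all W)
(0,8): L (options (0,6)(W), (0,5)(W), (0,3)(W) are all W)
(1,2): L (options (0,2)(W), (1,0)(W) are all W)
(1,3): L (options (0,3)(W), (1,1)(W), (1,0)(W) are all W)
(2,0): L (sole option (1,0)(W) is W)
(2,1): L (sole option (1,1)(W) is W)
(2,7): L (options (1,7)(W), (2,5)(W), (2,4)(W), (2,2)(W) are all W)
(2,8): L (options (1,8)(W), (2,6)(W), (2,5)(W), (2,3)(W) are all W)
(3,2): L (options (2,2)(W), (0,2)(W), (3,0)(W) are all W)
(3,3): L (options (2,3)(W), (0,3)(W), (3,1)(W), (3,0)(W) are all W)
(4,0): L (options (3,0)(W), (1,0)(W) are all W)
(4,1): L (options (3,1)(W), (1,1)(W) are all W)
(4,7): L (options (3,7)(W), (1,7)(W), (4,5)(W), (4,4)(W), (4,2)(W) are all W)
(4,8): L (options (3,8)(W), (1,8)(W), (4,6)(W), (4,5)(W), (4,3)(W) are all W)
(5,2): L (options (4,2)(W), (2,2)(W), (0,2)(W), (5,0)(W) are all W)
(5,3): L (options (4,3)(W), (2,3)(W), (0,3)(W), (5,1)(W), (5,0)(W) are all W)
(6,0): L (options (5,0)(W), (3,0)(W), (1,0)(W) are all W)
(6,1): L (options (5,1)(W), (3,1)(W), (1,1)(W) are all W)
(6,7): L (options (5,7)(W), (3,7)(W), (1,7)(W), (6,5)(W), (6,4)(W), (6,2)(W) are all W)
(6,8): L (options (5,8)(W), (3,8)(W), (1,8)(W), (6,6)(W), (6,5)(W), (6,3)(W) are all W)
Every other cell has at least one move into one of the L cells above, so it is W.
L cells per row: a=0: 4, a=1: 2, a=2: 4, a=3: 2, a=4: 4, a=5: 2, a=6: 4; total 22.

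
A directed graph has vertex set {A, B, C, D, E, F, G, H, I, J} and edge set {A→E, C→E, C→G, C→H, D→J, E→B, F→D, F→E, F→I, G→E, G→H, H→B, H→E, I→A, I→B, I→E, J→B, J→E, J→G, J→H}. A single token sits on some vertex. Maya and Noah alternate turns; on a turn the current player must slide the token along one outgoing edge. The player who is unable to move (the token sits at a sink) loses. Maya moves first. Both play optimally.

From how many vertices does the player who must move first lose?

4

Use the standard recursion: the mover loses at a terminal position; elsewhere, the mover wins exactly when some move hands the opponent an L position.
Every edge goes from a vertex to one that appears earlier in the order B, E, H, A, G, C, J, D, I, F, so processing vertices in that order labels each vertex after all of its successors.
B: no outgoing edge → L
E: reaches L-position B → W
H: reaches L-position B → W
A: only reaches E(W), which is W → L
G: only reaches H(W), E(W), all W → L
C: reaches L-position G → W
J: reaches L-position G → W
D: only reaches J(W), which is W → L
I: reaches L-position A → W
F: reaches L-position D → W
The L vertices are A, B, D, G; that is 4 in all.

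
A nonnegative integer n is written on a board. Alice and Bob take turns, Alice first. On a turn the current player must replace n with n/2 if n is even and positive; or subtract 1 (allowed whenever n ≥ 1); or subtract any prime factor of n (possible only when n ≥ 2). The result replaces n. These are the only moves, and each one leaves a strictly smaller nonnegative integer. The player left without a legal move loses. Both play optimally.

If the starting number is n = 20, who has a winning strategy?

Positions with no move are L. A position that does have a move is losing for the player to move precisely when every available move leads to a winning position for the opponent. Fill in the labels:
n=0: no move → L
n=1: →0(L), so W
n=2: →0(L), so W
n=3: →0(L), so W
n=4: →2(W), 3(W) — all W, so L
n=5: →0(L), so W
n=6: →4(L), so W
n=7: →0(L), so W
n=8: →4(L), so W
n=9: →6(W), 8(W) — all W, so L
n=10: →9(L), so W
n=11: →0(L), so W
n=12: →9(L), so W
n=13: →0(L), so W
n=14: →7(W), 12(W), 13(W) — all W, so L
n=15: →14(L), so W
n=16: →14(L), so W
n=17: →0(L), so W
n=18: →9(L), so W
n=19: →0(L), so W
n=20: →10(W), 15(W), 18(W), 19(W) — all W, so L
Every move from 20 reaches a W position, so the mover loses.

Bob wins.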